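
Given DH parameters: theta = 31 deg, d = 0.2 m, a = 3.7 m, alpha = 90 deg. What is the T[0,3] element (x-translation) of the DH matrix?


T[0,3] = a * cos(theta)
= 3.7 * cos(31 deg)
= 3.7 * 0.8572
= 3.1715


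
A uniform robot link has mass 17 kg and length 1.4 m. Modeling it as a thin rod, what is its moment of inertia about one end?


I = (1/3) * m * L^2
= (1/3) * 17 * 1.4^2
= 0.333333 * 17 * 1.96
= 11.1067 kg*m^2


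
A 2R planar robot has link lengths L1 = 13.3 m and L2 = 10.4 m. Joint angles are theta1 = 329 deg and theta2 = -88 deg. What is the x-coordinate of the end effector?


Convert angles to radians: theta1 = 5.7421, theta2 = -1.5359
x = L1*cos(theta1) + L2*cos(theta1+theta2)
x = 11.4003 + -5.042
x = 6.3583


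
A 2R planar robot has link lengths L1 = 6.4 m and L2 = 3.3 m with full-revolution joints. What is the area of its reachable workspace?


r_max = L1 + L2 = 9.7 m
r_min = |L1 - L2| = 3.1 m
Area = pi*(r_max^2 - r_min^2)
= pi*(94.09 - 9.61)
= pi * 84.48
= 265.4017 m^2


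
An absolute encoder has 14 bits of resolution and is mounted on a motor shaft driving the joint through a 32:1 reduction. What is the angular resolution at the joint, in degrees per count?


counts = 2^14 = 16384
effective counts at joint = 16384 * 32 = 524288
resolution = 360 / 524288
= 6.8665e-04 deg/count


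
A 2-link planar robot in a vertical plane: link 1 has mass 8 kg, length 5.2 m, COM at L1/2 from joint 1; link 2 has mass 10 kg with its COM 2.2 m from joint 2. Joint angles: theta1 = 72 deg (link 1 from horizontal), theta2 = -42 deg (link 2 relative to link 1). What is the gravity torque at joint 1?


Horizontal distance from joint 1 to link-1 COM:
  x_c1 = (L1/2)*cos(t1) = 2.6 * 0.309 = 0.8034 m
Horizontal distance from joint 1 to link-2 COM:
  x_c2 = L1*cos(t1) + Lc2*cos(t1+t2)
       = 5.2*0.309 + 2.2*0.866 = 3.5121 m
tau1 = m1*g*x_c1 + m2*g*x_c2
     = 8*9.81*0.8034 + 10*9.81*3.5121
     = 63.0543 + 344.5414
     = 407.5957 Nm


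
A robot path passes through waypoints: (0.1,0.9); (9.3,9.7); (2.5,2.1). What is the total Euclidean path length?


Segment lengths:
  seg1 = sqrt((9.2)^2 + (8.8)^2) = 12.7311
  seg2 = sqrt((-6.8)^2 + (-7.6)^2) = 10.198
Total = 22.9291


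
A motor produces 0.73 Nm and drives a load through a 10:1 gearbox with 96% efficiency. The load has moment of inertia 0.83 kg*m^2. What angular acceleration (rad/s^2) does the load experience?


tau_out = tau_motor * N * eta
= 0.73 * 10 * 0.96 = 7.008 Nm
alpha = tau_out / I = 7.008 / 0.83
= 8.4434 rad/s^2


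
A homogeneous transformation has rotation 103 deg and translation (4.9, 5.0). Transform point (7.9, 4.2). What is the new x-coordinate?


x' = cos(theta)*px - sin(theta)*py + tx
= -0.225*7.9 - 0.9744*4.2 + 4.9
= -0.9695


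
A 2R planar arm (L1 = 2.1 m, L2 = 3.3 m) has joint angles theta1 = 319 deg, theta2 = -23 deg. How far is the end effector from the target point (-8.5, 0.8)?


End effector via forward kinematics:
x = L1*cos(t1) + L2*cos(t1+t2) = 3.0315
y = L1*sin(t1) + L2*sin(t1+t2) = -4.3437
Distance to target:
d = sqrt((-8.5 - 3.0315)^2 + (0.8 - -4.3437)^2)
= sqrt(132.9758 + 26.4581)
= 12.6267 m


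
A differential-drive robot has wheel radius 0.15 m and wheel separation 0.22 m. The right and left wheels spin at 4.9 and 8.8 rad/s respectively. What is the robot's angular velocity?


vR = r*wR = 0.15*4.9 = 0.735 m/s
vL = r*wL = 0.15*8.8 = 1.32 m/s
v = (vR+vL)/2 = 1.0275 m/s
omega = (vR-vL)/L = -2.6591 rad/s
angular velocity = -2.6591 rad/s


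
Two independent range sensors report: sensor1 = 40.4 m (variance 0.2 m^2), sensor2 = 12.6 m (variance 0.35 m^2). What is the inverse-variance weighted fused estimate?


w1 = (1/var1) / (1/var1 + 1/var2)
   = 5.0 / (5.0 + 2.8571) = 0.6364
w2 = 1 - w1 = 0.3636
fused = w1*s1 + w2*s2 = 25.7091 + 4.5818
= 30.2909 m


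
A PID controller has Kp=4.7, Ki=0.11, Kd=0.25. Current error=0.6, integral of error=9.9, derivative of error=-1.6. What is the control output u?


u = Kp*e + Ki*int(e) + Kd*de/dt
= 4.7*0.6 + 0.11*9.9 + 0.25*(-1.6)
= 2.82 + 1.089 + -0.4
= 3.509


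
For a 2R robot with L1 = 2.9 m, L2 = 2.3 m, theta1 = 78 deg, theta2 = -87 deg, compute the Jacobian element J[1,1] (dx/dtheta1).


J[1,1] = -L1*sin(t1) - L2*sin(t1+t2)
= -2.9*sin(78) - 2.3*sin(-9)
= -2.4768


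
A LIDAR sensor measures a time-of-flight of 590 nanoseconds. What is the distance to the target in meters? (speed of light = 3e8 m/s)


tof = 590 ns = 5.9e-07 s
dist = c * tof / 2
= 3e8 * 5.9e-07 / 2
= 88.5 m


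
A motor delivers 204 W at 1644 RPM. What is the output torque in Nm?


omega = 1644 * 2*pi/60 = 172.1593 rad/s
tau = P / omega = 204 / 172.1593
= 1.1849 Nm


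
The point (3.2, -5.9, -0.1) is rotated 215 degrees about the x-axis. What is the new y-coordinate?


Rotation about x-axis: y' = y*cos(theta) - z*sin(theta)
= -5.9 * -0.8192 - -0.1 * -0.5736
= 4.7756


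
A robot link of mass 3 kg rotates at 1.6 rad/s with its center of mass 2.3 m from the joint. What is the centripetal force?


F = m * omega^2 * r
= 3 * 1.6^2 * 2.3
= 3 * 2.56 * 2.3
= 17.664 N


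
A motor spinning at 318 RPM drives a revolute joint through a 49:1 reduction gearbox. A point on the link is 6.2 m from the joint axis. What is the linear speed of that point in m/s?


omega_motor = 318 * 2*pi/60 = 33.3009 rad/s
omega_joint = omega_motor / 49 = 0.6796 rad/s
v = omega_joint * r = 0.6796 * 6.2
= 4.2136 m/s


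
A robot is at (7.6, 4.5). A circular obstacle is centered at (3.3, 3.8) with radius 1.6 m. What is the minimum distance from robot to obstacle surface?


center_dist = sqrt((7.6-3.3)^2 + (4.5-3.8)^2)
= sqrt(18.49 + 0.49)
= 4.3566
min_dist = center_dist - radius = 4.3566 - 1.6 = 2.7566 m


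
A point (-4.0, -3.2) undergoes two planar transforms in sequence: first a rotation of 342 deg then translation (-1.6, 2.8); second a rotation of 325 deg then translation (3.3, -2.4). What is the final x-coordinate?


After transform 1:
x1 = cos(342)*-4.0 - sin(342)*-3.2 + -1.6 = -6.3931
y1 = sin(342)*-4.0 + cos(342)*-3.2 + 2.8 = 0.9927
After transform 2:
x2 = cos(325)*-6.3931 - sin(325)*0.9927 + 3.3
= -1.3675


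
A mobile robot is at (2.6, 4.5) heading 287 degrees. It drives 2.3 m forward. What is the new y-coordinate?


y_new = y0 + d*sin(theta)
= 4.5 + 2.3*sin(287)
= 4.5 + -2.1995
= 2.3005


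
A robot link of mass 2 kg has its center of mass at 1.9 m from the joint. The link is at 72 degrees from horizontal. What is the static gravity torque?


tau = m*g*L*cos(angle)
= 2 * 9.81 * 1.9 * cos(72 deg)
= 2 * 9.81 * 1.9 * 0.309
= 11.5195 Nm


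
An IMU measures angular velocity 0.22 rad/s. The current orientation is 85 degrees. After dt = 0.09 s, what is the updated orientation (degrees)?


delta_theta = w * dt = 0.22 * 0.09 = 0.0198 rad
= 1.1345 deg
theta_new = 85 + 1.1345 = 86.1345 deg


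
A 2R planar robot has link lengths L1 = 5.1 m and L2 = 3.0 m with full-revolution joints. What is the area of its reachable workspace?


r_max = L1 + L2 = 8.1 m
r_min = |L1 - L2| = 2.1 m
Area = pi*(r_max^2 - r_min^2)
= pi*(65.61 - 4.41)
= pi * 61.2
= 192.2655 m^2


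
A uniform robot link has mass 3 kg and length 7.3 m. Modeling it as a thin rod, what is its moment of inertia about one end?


I = (1/3) * m * L^2
= (1/3) * 3 * 7.3^2
= 0.333333 * 3 * 53.29
= 53.29 kg*m^2


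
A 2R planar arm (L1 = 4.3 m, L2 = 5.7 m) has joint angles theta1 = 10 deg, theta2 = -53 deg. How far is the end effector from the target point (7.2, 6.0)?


End effector via forward kinematics:
x = L1*cos(t1) + L2*cos(t1+t2) = 8.4034
y = L1*sin(t1) + L2*sin(t1+t2) = -3.1407
Distance to target:
d = sqrt((7.2 - 8.4034)^2 + (6.0 - -3.1407)^2)
= sqrt(1.4481 + 83.5525)
= 9.2196 m


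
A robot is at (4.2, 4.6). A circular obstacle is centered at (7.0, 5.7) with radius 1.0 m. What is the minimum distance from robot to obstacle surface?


center_dist = sqrt((4.2-7.0)^2 + (4.6-5.7)^2)
= sqrt(7.84 + 1.21)
= 3.0083
min_dist = center_dist - radius = 3.0083 - 1.0 = 2.0083 m


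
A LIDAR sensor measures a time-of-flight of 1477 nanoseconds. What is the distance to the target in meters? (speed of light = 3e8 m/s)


tof = 1477 ns = 1.477e-06 s
dist = c * tof / 2
= 3e8 * 1.477e-06 / 2
= 221.55 m


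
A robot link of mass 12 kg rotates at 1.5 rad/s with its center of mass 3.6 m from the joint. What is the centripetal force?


F = m * omega^2 * r
= 12 * 1.5^2 * 3.6
= 12 * 2.25 * 3.6
= 97.2 N


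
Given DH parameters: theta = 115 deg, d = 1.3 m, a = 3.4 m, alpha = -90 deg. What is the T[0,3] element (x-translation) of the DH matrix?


T[0,3] = a * cos(theta)
= 3.4 * cos(115 deg)
= 3.4 * -0.4226
= -1.4369


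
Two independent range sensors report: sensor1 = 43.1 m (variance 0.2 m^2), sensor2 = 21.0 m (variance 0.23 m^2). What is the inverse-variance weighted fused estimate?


w1 = (1/var1) / (1/var1 + 1/var2)
   = 5.0 / (5.0 + 4.3478) = 0.5349
w2 = 1 - w1 = 0.4651
fused = w1*s1 + w2*s2 = 23.0535 + 9.7674
= 32.8209 m


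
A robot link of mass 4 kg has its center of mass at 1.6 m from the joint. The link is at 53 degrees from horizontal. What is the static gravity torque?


tau = m*g*L*cos(angle)
= 4 * 9.81 * 1.6 * cos(53 deg)
= 4 * 9.81 * 1.6 * 0.6018
= 37.7844 Nm


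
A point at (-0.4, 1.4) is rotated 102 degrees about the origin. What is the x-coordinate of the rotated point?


x' = x*cos(theta) - y*sin(theta)
cos(102 deg) = -0.2079, sin(102 deg) = 0.9781
x' = -0.4 * -0.2079 - 1.4 * 0.9781
= 0.0832 - 1.3694
= -1.2862


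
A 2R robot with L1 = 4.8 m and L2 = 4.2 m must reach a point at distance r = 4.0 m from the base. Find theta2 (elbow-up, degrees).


cos(theta2) = (r^2 - L1^2 - L2^2) / (2*L1*L2)
cos(theta2) = (16.0 - 23.04 - 17.64) / 40.32
cos(theta2) = -0.612103
theta2 = 127.7417 degrees


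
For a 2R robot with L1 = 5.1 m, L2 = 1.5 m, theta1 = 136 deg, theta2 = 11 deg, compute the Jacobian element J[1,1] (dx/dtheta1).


J[1,1] = -L1*sin(t1) - L2*sin(t1+t2)
= -5.1*sin(136) - 1.5*sin(147)
= -4.3597


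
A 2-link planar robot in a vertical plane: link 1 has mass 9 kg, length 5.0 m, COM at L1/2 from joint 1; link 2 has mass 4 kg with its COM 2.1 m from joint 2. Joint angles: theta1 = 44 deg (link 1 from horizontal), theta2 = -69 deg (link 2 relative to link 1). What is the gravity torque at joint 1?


Horizontal distance from joint 1 to link-1 COM:
  x_c1 = (L1/2)*cos(t1) = 2.5 * 0.7193 = 1.7983 m
Horizontal distance from joint 1 to link-2 COM:
  x_c2 = L1*cos(t1) + Lc2*cos(t1+t2)
       = 5.0*0.7193 + 2.1*0.9063 = 5.4999 m
tau1 = m1*g*x_c1 + m2*g*x_c2
     = 9*9.81*1.7983 + 4*9.81*5.4999
     = 158.7763 + 215.8179
     = 374.5941 Nm


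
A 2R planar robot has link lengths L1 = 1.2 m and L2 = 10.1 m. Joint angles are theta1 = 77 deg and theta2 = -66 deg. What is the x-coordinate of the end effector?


Convert angles to radians: theta1 = 1.3439, theta2 = -1.1519
x = L1*cos(theta1) + L2*cos(theta1+theta2)
x = 0.2699 + 9.9144
x = 10.1844


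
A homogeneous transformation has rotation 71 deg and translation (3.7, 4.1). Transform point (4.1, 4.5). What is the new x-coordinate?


x' = cos(theta)*px - sin(theta)*py + tx
= 0.3256*4.1 - 0.9455*4.5 + 3.7
= 0.78


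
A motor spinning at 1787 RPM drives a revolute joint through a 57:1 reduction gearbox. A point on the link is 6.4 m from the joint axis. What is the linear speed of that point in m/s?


omega_motor = 1787 * 2*pi/60 = 187.1342 rad/s
omega_joint = omega_motor / 57 = 3.2831 rad/s
v = omega_joint * r = 3.2831 * 6.4
= 21.0116 m/s


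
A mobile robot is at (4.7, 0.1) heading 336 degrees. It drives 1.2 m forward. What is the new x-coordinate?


x_new = x0 + d*cos(theta)
= 4.7 + 1.2*cos(336)
= 4.7 + 1.0963
= 5.7963


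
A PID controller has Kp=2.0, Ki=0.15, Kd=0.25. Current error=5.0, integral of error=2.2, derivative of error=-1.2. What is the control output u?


u = Kp*e + Ki*int(e) + Kd*de/dt
= 2.0*5.0 + 0.15*2.2 + 0.25*(-1.2)
= 10.0 + 0.33 + -0.3
= 10.03


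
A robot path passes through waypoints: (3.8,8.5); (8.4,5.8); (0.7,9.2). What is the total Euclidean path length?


Segment lengths:
  seg1 = sqrt((4.6)^2 + (-2.7)^2) = 5.3339
  seg2 = sqrt((-7.7)^2 + (3.4)^2) = 8.4172
Total = 13.7511


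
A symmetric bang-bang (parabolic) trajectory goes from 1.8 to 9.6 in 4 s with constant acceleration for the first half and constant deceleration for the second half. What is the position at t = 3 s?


Symmetric rest-to-rest: each phase covers (pf-p0)/2 in time T/2. 0.5*a*(T/2)^2 = (pf-p0)/2 => a = 4*(pf-p0)/T^2
a = 4*(9.6-1.8)/4^2 = 1.95
t = 3 is in the deceleration phase (t > T/2).
p = pf - 0.5*a*(T-t)^2 = 9.6 - 0.5*1.95*1^2
= 8.625


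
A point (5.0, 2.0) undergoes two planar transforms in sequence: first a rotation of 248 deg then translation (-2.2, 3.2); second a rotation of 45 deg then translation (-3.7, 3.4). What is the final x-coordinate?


After transform 1:
x1 = cos(248)*5.0 - sin(248)*2.0 + -2.2 = -2.2187
y1 = sin(248)*5.0 + cos(248)*2.0 + 3.2 = -2.1851
After transform 2:
x2 = cos(45)*-2.2187 - sin(45)*-2.1851 + -3.7
= -3.7237


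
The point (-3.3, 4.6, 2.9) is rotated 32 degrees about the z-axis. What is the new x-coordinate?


Rotation about z-axis: x' = x*cos(theta) - y*sin(theta)
= -3.3 * 0.848 - 4.6 * 0.5299
= -5.2362


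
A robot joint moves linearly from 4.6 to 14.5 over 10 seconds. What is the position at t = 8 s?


s = t/T = 8/10 = 0.8
p(t) = p0 + (pf-p0)*s
= 4.6 + (14.5 - 4.6) * 0.8
= 12.52


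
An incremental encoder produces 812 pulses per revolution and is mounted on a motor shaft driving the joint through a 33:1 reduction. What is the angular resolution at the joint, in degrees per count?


counts per rev = 812
effective counts at joint = 812 * 33 = 26796
resolution = 360 / 26796
= 0.0134 deg/count


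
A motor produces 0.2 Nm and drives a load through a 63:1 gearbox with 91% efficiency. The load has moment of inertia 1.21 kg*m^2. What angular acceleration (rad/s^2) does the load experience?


tau_out = tau_motor * N * eta
= 0.2 * 63 * 0.91 = 11.466 Nm
alpha = tau_out / I = 11.466 / 1.21
= 9.476 rad/s^2


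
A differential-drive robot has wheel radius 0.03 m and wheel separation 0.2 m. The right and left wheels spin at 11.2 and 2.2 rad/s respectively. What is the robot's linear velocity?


vR = r*wR = 0.03*11.2 = 0.336 m/s
vL = r*wL = 0.03*2.2 = 0.066 m/s
v = (vR+vL)/2 = 0.201 m/s
omega = (vR-vL)/L = 1.35 rad/s
linear velocity = 0.201 m/s


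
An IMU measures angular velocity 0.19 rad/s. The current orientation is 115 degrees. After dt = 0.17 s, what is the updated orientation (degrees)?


delta_theta = w * dt = 0.19 * 0.17 = 0.0323 rad
= 1.8507 deg
theta_new = 115 + 1.8507 = 116.8507 deg


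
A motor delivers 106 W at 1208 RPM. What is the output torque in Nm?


omega = 1208 * 2*pi/60 = 126.5015 rad/s
tau = P / omega = 106 / 126.5015
= 0.8379 Nm


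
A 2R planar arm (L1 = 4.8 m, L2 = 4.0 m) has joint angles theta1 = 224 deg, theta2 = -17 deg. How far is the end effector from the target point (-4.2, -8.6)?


End effector via forward kinematics:
x = L1*cos(t1) + L2*cos(t1+t2) = -7.0169
y = L1*sin(t1) + L2*sin(t1+t2) = -5.1503
Distance to target:
d = sqrt((-4.2 - -7.0169)^2 + (-8.6 - -5.1503)^2)
= sqrt(7.9347 + 11.9003)
= 4.4536 m


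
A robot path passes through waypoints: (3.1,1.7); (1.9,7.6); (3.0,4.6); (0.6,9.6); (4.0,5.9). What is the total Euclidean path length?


Segment lengths:
  seg1 = sqrt((-1.2)^2 + (5.9)^2) = 6.0208
  seg2 = sqrt((1.1)^2 + (-3.0)^2) = 3.1953
  seg3 = sqrt((-2.4)^2 + (5.0)^2) = 5.5462
  seg4 = sqrt((3.4)^2 + (-3.7)^2) = 5.0249
Total = 19.7872


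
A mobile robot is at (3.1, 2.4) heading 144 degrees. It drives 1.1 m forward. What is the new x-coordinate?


x_new = x0 + d*cos(theta)
= 3.1 + 1.1*cos(144)
= 3.1 + -0.8899
= 2.2101


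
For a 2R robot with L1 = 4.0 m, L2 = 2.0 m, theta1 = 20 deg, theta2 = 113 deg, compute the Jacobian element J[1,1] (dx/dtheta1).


J[1,1] = -L1*sin(t1) - L2*sin(t1+t2)
= -4.0*sin(20) - 2.0*sin(133)
= -2.8308


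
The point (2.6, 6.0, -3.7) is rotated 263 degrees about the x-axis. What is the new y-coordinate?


Rotation about x-axis: y' = y*cos(theta) - z*sin(theta)
= 6.0 * -0.1219 - -3.7 * -0.9925
= -4.4036


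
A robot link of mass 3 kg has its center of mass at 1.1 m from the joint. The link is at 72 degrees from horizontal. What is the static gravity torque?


tau = m*g*L*cos(angle)
= 3 * 9.81 * 1.1 * cos(72 deg)
= 3 * 9.81 * 1.1 * 0.309
= 10.0038 Nm


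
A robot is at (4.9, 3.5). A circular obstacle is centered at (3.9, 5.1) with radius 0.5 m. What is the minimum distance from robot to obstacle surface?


center_dist = sqrt((4.9-3.9)^2 + (3.5-5.1)^2)
= sqrt(1.0 + 2.56)
= 1.8868
min_dist = center_dist - radius = 1.8868 - 0.5 = 1.3868 m


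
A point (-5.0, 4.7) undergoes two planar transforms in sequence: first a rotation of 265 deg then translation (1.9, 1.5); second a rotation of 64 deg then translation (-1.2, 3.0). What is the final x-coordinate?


After transform 1:
x1 = cos(265)*-5.0 - sin(265)*4.7 + 1.9 = 7.0179
y1 = sin(265)*-5.0 + cos(265)*4.7 + 1.5 = 6.0713
After transform 2:
x2 = cos(64)*7.0179 - sin(64)*6.0713 + -1.2
= -3.5804


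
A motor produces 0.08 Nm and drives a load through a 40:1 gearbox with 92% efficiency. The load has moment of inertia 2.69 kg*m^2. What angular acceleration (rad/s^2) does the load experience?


tau_out = tau_motor * N * eta
= 0.08 * 40 * 0.92 = 2.944 Nm
alpha = tau_out / I = 2.944 / 2.69
= 1.0944 rad/s^2


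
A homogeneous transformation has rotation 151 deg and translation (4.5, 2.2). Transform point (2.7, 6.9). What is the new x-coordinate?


x' = cos(theta)*px - sin(theta)*py + tx
= -0.8746*2.7 - 0.4848*6.9 + 4.5
= -1.2067


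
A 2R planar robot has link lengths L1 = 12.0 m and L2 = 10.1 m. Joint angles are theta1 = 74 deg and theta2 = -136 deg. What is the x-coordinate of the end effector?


Convert angles to radians: theta1 = 1.2915, theta2 = -2.3736
x = L1*cos(theta1) + L2*cos(theta1+theta2)
x = 3.3076 + 4.7417
x = 8.0493


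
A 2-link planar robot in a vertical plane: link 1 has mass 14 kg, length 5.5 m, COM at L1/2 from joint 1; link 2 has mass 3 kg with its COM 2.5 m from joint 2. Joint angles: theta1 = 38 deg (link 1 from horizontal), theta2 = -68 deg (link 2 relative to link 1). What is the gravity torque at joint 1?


Horizontal distance from joint 1 to link-1 COM:
  x_c1 = (L1/2)*cos(t1) = 2.75 * 0.788 = 2.167 m
Horizontal distance from joint 1 to link-2 COM:
  x_c2 = L1*cos(t1) + Lc2*cos(t1+t2)
       = 5.5*0.788 + 2.5*0.866 = 6.4991 m
tau1 = m1*g*x_c1 + m2*g*x_c2
     = 14*9.81*2.167 + 3*9.81*6.4991
     = 297.6198 + 191.2692
     = 488.889 Nm


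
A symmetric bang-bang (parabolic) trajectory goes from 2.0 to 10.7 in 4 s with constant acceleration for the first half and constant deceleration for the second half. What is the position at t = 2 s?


Symmetric rest-to-rest: each phase covers (pf-p0)/2 in time T/2. 0.5*a*(T/2)^2 = (pf-p0)/2 => a = 4*(pf-p0)/T^2
a = 4*(10.7-2.0)/4^2 = 2.175
t = 2 is in the acceleration phase (t <= T/2).
p = p0 + 0.5*a*t^2 = 2.0 + 0.5*2.175*2^2
= 6.35


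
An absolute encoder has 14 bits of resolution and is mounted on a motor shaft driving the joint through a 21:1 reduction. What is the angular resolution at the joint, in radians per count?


counts = 2^14 = 16384
effective counts at joint = 16384 * 21 = 344064
resolution = 2*pi / 344064
= 1.8262e-05 rad/count


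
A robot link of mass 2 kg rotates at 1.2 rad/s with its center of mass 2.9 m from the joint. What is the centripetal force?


F = m * omega^2 * r
= 2 * 1.2^2 * 2.9
= 2 * 1.44 * 2.9
= 8.352 N


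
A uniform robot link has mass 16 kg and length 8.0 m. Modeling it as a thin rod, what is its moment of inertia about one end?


I = (1/3) * m * L^2
= (1/3) * 16 * 8.0^2
= 0.333333 * 16 * 64.0
= 341.3333 kg*m^2


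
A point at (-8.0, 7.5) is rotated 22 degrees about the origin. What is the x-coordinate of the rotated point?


x' = x*cos(theta) - y*sin(theta)
cos(22 deg) = 0.9272, sin(22 deg) = 0.3746
x' = -8.0 * 0.9272 - 7.5 * 0.3746
= -7.4175 - 2.8095
= -10.227


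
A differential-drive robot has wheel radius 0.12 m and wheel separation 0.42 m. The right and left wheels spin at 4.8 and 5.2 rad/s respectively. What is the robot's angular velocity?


vR = r*wR = 0.12*4.8 = 0.576 m/s
vL = r*wL = 0.12*5.2 = 0.624 m/s
v = (vR+vL)/2 = 0.6 m/s
omega = (vR-vL)/L = -0.1143 rad/s
angular velocity = -0.1143 rad/s


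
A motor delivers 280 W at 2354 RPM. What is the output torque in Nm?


omega = 2354 * 2*pi/60 = 246.5103 rad/s
tau = P / omega = 280 / 246.5103
= 1.1359 Nm


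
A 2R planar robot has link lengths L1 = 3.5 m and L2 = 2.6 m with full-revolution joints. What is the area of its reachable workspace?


r_max = L1 + L2 = 6.1 m
r_min = |L1 - L2| = 0.9 m
Area = pi*(r_max^2 - r_min^2)
= pi*(37.21 - 0.81)
= pi * 36.4
= 114.354 m^2


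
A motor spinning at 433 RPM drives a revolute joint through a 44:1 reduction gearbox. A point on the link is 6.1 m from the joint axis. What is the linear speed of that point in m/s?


omega_motor = 433 * 2*pi/60 = 45.3437 rad/s
omega_joint = omega_motor / 44 = 1.0305 rad/s
v = omega_joint * r = 1.0305 * 6.1
= 6.2863 m/s


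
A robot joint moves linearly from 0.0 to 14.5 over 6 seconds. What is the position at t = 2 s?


s = t/T = 2/6 = 0.3333
p(t) = p0 + (pf-p0)*s
= 0.0 + (14.5 - 0.0) * 0.3333
= 4.8333


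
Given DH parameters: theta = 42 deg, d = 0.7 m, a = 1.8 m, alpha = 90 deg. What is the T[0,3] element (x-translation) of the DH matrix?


T[0,3] = a * cos(theta)
= 1.8 * cos(42 deg)
= 1.8 * 0.7431
= 1.3377


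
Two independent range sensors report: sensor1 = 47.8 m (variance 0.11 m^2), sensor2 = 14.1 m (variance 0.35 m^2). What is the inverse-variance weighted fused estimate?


w1 = (1/var1) / (1/var1 + 1/var2)
   = 9.0909 / (9.0909 + 2.8571) = 0.7609
w2 = 1 - w1 = 0.2391
fused = w1*s1 + w2*s2 = 36.3696 + 3.3717
= 39.7413 m


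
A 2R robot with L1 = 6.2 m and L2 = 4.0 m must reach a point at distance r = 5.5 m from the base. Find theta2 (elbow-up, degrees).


cos(theta2) = (r^2 - L1^2 - L2^2) / (2*L1*L2)
cos(theta2) = (30.25 - 38.44 - 16.0) / 49.6
cos(theta2) = -0.487702
theta2 = 119.1896 degrees


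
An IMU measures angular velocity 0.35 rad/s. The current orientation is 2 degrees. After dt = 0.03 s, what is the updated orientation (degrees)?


delta_theta = w * dt = 0.35 * 0.03 = 0.0105 rad
= 0.6016 deg
theta_new = 2 + 0.6016 = 2.6016 deg


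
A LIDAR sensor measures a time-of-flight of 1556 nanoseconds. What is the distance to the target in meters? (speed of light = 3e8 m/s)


tof = 1556 ns = 1.556e-06 s
dist = c * tof / 2
= 3e8 * 1.556e-06 / 2
= 233.4 m


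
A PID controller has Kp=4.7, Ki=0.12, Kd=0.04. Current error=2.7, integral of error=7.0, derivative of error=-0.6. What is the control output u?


u = Kp*e + Ki*int(e) + Kd*de/dt
= 4.7*2.7 + 0.12*7.0 + 0.04*(-0.6)
= 12.69 + 0.84 + -0.024
= 13.506


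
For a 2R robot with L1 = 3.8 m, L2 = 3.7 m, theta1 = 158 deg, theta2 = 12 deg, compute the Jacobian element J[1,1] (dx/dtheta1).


J[1,1] = -L1*sin(t1) - L2*sin(t1+t2)
= -3.8*sin(158) - 3.7*sin(170)
= -2.066


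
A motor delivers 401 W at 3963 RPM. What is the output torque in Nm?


omega = 3963 * 2*pi/60 = 415.0044 rad/s
tau = P / omega = 401 / 415.0044
= 0.9663 Nm


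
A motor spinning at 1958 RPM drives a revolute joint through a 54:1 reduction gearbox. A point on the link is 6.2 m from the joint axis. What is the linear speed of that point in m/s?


omega_motor = 1958 * 2*pi/60 = 205.0413 rad/s
omega_joint = omega_motor / 54 = 3.7971 rad/s
v = omega_joint * r = 3.7971 * 6.2
= 23.5418 m/s


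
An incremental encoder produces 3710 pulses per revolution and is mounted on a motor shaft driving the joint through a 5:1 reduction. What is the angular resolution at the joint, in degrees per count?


counts per rev = 3710
effective counts at joint = 3710 * 5 = 18550
resolution = 360 / 18550
= 0.0194 deg/count


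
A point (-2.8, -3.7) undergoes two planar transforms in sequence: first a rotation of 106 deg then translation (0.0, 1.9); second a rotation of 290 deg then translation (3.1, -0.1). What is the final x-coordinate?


After transform 1:
x1 = cos(106)*-2.8 - sin(106)*-3.7 + 0.0 = 4.3285
y1 = sin(106)*-2.8 + cos(106)*-3.7 + 1.9 = 0.2283
After transform 2:
x2 = cos(290)*4.3285 - sin(290)*0.2283 + 3.1
= 4.795


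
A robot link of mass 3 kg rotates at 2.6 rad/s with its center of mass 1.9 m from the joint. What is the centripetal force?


F = m * omega^2 * r
= 3 * 2.6^2 * 1.9
= 3 * 6.76 * 1.9
= 38.532 N


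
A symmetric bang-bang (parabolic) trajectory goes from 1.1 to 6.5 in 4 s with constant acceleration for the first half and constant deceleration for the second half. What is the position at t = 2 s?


Symmetric rest-to-rest: each phase covers (pf-p0)/2 in time T/2. 0.5*a*(T/2)^2 = (pf-p0)/2 => a = 4*(pf-p0)/T^2
a = 4*(6.5-1.1)/4^2 = 1.35
t = 2 is in the acceleration phase (t <= T/2).
p = p0 + 0.5*a*t^2 = 1.1 + 0.5*1.35*2^2
= 3.8


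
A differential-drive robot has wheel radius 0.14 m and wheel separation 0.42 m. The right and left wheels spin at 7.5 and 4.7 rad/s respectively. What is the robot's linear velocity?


vR = r*wR = 0.14*7.5 = 1.05 m/s
vL = r*wL = 0.14*4.7 = 0.658 m/s
v = (vR+vL)/2 = 0.854 m/s
omega = (vR-vL)/L = 0.9333 rad/s
linear velocity = 0.854 m/s


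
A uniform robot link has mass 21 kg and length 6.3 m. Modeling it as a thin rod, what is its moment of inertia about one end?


I = (1/3) * m * L^2
= (1/3) * 21 * 6.3^2
= 0.333333 * 21 * 39.69
= 277.83 kg*m^2


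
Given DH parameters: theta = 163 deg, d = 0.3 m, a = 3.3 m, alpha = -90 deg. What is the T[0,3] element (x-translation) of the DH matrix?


T[0,3] = a * cos(theta)
= 3.3 * cos(163 deg)
= 3.3 * -0.9563
= -3.1558


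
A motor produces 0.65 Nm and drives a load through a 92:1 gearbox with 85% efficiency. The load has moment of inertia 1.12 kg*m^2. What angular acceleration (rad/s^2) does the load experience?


tau_out = tau_motor * N * eta
= 0.65 * 92 * 0.85 = 50.83 Nm
alpha = tau_out / I = 50.83 / 1.12
= 45.3839 rad/s^2


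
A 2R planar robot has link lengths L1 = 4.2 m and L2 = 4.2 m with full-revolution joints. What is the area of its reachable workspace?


r_max = L1 + L2 = 8.4 m
r_min = |L1 - L2| = 0.0 m
Area = pi*(r_max^2 - r_min^2)
= pi*(70.56 - 0.0)
= pi * 70.56
= 221.6708 m^2


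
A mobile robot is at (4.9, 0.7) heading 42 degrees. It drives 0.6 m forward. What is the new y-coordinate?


y_new = y0 + d*sin(theta)
= 0.7 + 0.6*sin(42)
= 0.7 + 0.4015
= 1.1015


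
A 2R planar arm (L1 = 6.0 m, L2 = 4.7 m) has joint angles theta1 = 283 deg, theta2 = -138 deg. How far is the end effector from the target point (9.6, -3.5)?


End effector via forward kinematics:
x = L1*cos(t1) + L2*cos(t1+t2) = -2.5003
y = L1*sin(t1) + L2*sin(t1+t2) = -3.1504
Distance to target:
d = sqrt((9.6 - -2.5003)^2 + (-3.5 - -3.1504)^2)
= sqrt(146.4175 + 0.1222)
= 12.1054 m


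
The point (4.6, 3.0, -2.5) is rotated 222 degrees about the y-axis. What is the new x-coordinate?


Rotation about y-axis: x' = x*cos(theta) + z*sin(theta)
= 4.6 * -0.7431 + -2.5 * -0.6691
= -1.7456


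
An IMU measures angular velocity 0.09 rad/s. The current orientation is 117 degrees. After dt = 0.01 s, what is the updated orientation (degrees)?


delta_theta = w * dt = 0.09 * 0.01 = 0.0009 rad
= 0.0516 deg
theta_new = 117 + 0.0516 = 117.0516 deg


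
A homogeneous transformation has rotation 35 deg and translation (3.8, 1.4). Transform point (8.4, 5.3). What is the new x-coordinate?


x' = cos(theta)*px - sin(theta)*py + tx
= 0.8192*8.4 - 0.5736*5.3 + 3.8
= 7.6409


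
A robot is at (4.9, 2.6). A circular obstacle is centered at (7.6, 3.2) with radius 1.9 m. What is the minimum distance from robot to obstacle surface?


center_dist = sqrt((4.9-7.6)^2 + (2.6-3.2)^2)
= sqrt(7.29 + 0.36)
= 2.7659
min_dist = center_dist - radius = 2.7659 - 1.9 = 0.8659 m


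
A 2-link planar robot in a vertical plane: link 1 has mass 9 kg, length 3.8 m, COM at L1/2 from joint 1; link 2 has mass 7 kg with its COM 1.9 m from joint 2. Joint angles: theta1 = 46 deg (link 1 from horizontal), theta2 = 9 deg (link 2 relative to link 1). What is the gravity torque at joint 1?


Horizontal distance from joint 1 to link-1 COM:
  x_c1 = (L1/2)*cos(t1) = 1.9 * 0.6947 = 1.3199 m
Horizontal distance from joint 1 to link-2 COM:
  x_c2 = L1*cos(t1) + Lc2*cos(t1+t2)
       = 3.8*0.6947 + 1.9*0.5736 = 3.7295 m
tau1 = m1*g*x_c1 + m2*g*x_c2
     = 9*9.81*1.3199 + 7*9.81*3.7295
     = 116.5296 + 256.1046
     = 372.6342 Nm


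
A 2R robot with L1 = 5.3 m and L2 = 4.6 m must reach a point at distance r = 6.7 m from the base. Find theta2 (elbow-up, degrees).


cos(theta2) = (r^2 - L1^2 - L2^2) / (2*L1*L2)
cos(theta2) = (44.89 - 28.09 - 21.16) / 48.76
cos(theta2) = -0.089418
theta2 = 95.1301 degrees


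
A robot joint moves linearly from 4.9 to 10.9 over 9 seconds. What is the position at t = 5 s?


s = t/T = 5/9 = 0.5556
p(t) = p0 + (pf-p0)*s
= 4.9 + (10.9 - 4.9) * 0.5556
= 8.2333


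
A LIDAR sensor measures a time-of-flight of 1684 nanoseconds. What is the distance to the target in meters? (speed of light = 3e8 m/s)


tof = 1684 ns = 1.684e-06 s
dist = c * tof / 2
= 3e8 * 1.684e-06 / 2
= 252.6 m


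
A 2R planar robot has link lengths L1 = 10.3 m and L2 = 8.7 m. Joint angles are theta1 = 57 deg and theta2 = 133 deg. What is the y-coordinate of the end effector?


Convert angles to radians: theta1 = 0.9948, theta2 = 2.3213
y = L1*sin(theta1) + L2*sin(theta1+theta2)
y = 8.6383 + -1.5107
y = 7.1276


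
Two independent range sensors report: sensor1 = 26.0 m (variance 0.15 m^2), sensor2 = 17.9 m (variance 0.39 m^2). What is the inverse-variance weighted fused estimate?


w1 = (1/var1) / (1/var1 + 1/var2)
   = 6.6667 / (6.6667 + 2.5641) = 0.7222
w2 = 1 - w1 = 0.2778
fused = w1*s1 + w2*s2 = 18.7778 + 4.9722
= 23.75 m


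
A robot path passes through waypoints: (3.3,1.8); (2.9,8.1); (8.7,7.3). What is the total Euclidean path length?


Segment lengths:
  seg1 = sqrt((-0.4)^2 + (6.3)^2) = 6.3127
  seg2 = sqrt((5.8)^2 + (-0.8)^2) = 5.8549
Total = 12.1676


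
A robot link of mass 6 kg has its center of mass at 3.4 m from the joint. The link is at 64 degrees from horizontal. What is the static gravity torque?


tau = m*g*L*cos(angle)
= 6 * 9.81 * 3.4 * cos(64 deg)
= 6 * 9.81 * 3.4 * 0.4384
= 87.7286 Nm


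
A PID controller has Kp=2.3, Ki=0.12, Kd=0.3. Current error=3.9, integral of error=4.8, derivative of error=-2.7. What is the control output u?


u = Kp*e + Ki*int(e) + Kd*de/dt
= 2.3*3.9 + 0.12*4.8 + 0.3*(-2.7)
= 8.97 + 0.576 + -0.81
= 8.736


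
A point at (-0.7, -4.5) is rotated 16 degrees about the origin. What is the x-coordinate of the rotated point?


x' = x*cos(theta) - y*sin(theta)
cos(16 deg) = 0.9613, sin(16 deg) = 0.2756
x' = -0.7 * 0.9613 - -4.5 * 0.2756
= -0.6729 - -1.2404
= 0.5675


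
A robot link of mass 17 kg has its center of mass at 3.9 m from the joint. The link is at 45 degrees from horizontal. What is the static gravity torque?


tau = m*g*L*cos(angle)
= 17 * 9.81 * 3.9 * cos(45 deg)
= 17 * 9.81 * 3.9 * 0.7071
= 459.9044 Nm


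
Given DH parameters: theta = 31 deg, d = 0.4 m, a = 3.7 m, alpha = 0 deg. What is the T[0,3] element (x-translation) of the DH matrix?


T[0,3] = a * cos(theta)
= 3.7 * cos(31 deg)
= 3.7 * 0.8572
= 3.1715


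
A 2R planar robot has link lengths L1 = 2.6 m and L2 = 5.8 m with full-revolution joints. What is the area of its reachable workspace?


r_max = L1 + L2 = 8.4 m
r_min = |L1 - L2| = 3.2 m
Area = pi*(r_max^2 - r_min^2)
= pi*(70.56 - 10.24)
= pi * 60.32
= 189.5009 m^2


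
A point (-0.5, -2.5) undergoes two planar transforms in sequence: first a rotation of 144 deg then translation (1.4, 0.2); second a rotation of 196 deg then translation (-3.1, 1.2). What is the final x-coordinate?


After transform 1:
x1 = cos(144)*-0.5 - sin(144)*-2.5 + 1.4 = 3.274
y1 = sin(144)*-0.5 + cos(144)*-2.5 + 0.2 = 1.9286
After transform 2:
x2 = cos(196)*3.274 - sin(196)*1.9286 + -3.1
= -5.7155


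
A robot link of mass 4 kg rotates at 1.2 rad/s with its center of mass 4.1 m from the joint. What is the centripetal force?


F = m * omega^2 * r
= 4 * 1.2^2 * 4.1
= 4 * 1.44 * 4.1
= 23.616 N


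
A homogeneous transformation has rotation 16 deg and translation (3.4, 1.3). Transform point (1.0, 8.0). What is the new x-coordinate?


x' = cos(theta)*px - sin(theta)*py + tx
= 0.9613*1.0 - 0.2756*8.0 + 3.4
= 2.1562


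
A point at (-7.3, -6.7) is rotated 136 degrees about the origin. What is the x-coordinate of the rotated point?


x' = x*cos(theta) - y*sin(theta)
cos(136 deg) = -0.7193, sin(136 deg) = 0.6947
x' = -7.3 * -0.7193 - -6.7 * 0.6947
= 5.2512 - -4.6542
= 9.9054


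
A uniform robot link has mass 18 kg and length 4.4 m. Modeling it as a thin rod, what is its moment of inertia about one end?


I = (1/3) * m * L^2
= (1/3) * 18 * 4.4^2
= 0.333333 * 18 * 19.36
= 116.16 kg*m^2


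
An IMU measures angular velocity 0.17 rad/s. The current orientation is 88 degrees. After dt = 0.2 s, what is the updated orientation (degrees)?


delta_theta = w * dt = 0.17 * 0.2 = 0.034 rad
= 1.9481 deg
theta_new = 88 + 1.9481 = 89.9481 deg


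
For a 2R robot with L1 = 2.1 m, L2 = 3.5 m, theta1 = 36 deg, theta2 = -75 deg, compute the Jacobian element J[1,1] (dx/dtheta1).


J[1,1] = -L1*sin(t1) - L2*sin(t1+t2)
= -2.1*sin(36) - 3.5*sin(-39)
= 0.9683


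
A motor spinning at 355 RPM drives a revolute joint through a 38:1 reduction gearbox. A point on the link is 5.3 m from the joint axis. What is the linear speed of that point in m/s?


omega_motor = 355 * 2*pi/60 = 37.1755 rad/s
omega_joint = omega_motor / 38 = 0.9783 rad/s
v = omega_joint * r = 0.9783 * 5.3
= 5.185 m/s


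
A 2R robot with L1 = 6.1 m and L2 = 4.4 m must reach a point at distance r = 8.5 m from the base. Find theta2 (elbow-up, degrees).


cos(theta2) = (r^2 - L1^2 - L2^2) / (2*L1*L2)
cos(theta2) = (72.25 - 37.21 - 19.36) / 53.68
cos(theta2) = 0.292101
theta2 = 73.0162 degrees


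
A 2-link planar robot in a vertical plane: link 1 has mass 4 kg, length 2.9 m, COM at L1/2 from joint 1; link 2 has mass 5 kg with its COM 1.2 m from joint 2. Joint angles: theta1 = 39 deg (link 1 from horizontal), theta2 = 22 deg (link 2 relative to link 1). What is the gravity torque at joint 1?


Horizontal distance from joint 1 to link-1 COM:
  x_c1 = (L1/2)*cos(t1) = 1.45 * 0.7771 = 1.1269 m
Horizontal distance from joint 1 to link-2 COM:
  x_c2 = L1*cos(t1) + Lc2*cos(t1+t2)
       = 2.9*0.7771 + 1.2*0.4848 = 2.8355 m
tau1 = m1*g*x_c1 + m2*g*x_c2
     = 4*9.81*1.1269 + 5*9.81*2.8355
     = 44.2181 + 139.081
     = 183.2991 Nm


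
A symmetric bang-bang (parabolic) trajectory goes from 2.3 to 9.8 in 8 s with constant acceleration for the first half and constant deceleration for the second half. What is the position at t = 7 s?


Symmetric rest-to-rest: each phase covers (pf-p0)/2 in time T/2. 0.5*a*(T/2)^2 = (pf-p0)/2 => a = 4*(pf-p0)/T^2
a = 4*(9.8-2.3)/8^2 = 0.4688
t = 7 is in the deceleration phase (t > T/2).
p = pf - 0.5*a*(T-t)^2 = 9.8 - 0.5*0.4688*1^2
= 9.5656


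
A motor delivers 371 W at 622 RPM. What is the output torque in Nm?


omega = 622 * 2*pi/60 = 65.1357 rad/s
tau = P / omega = 371 / 65.1357
= 5.6958 Nm


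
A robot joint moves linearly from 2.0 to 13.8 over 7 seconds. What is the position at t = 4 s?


s = t/T = 4/7 = 0.5714
p(t) = p0 + (pf-p0)*s
= 2.0 + (13.8 - 2.0) * 0.5714
= 8.7429


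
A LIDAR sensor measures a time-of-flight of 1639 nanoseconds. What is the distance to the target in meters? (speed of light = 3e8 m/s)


tof = 1639 ns = 1.639e-06 s
dist = c * tof / 2
= 3e8 * 1.639e-06 / 2
= 245.85 m


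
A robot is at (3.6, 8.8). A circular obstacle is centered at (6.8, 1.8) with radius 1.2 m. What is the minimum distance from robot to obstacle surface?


center_dist = sqrt((3.6-6.8)^2 + (8.8-1.8)^2)
= sqrt(10.24 + 49.0)
= 7.6968
min_dist = center_dist - radius = 7.6968 - 1.2 = 6.4968 m


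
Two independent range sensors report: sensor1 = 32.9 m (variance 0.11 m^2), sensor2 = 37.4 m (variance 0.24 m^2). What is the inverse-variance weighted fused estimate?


w1 = (1/var1) / (1/var1 + 1/var2)
   = 9.0909 / (9.0909 + 4.1667) = 0.6857
w2 = 1 - w1 = 0.3143
fused = w1*s1 + w2*s2 = 22.56 + 11.7543
= 34.3143 m


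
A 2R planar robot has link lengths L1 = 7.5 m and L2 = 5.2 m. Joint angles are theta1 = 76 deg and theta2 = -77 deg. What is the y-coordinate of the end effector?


Convert angles to radians: theta1 = 1.3265, theta2 = -1.3439
y = L1*sin(theta1) + L2*sin(theta1+theta2)
y = 7.2772 + -0.0908
y = 7.1865


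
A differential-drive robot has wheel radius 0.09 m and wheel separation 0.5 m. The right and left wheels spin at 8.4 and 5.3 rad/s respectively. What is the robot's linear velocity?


vR = r*wR = 0.09*8.4 = 0.756 m/s
vL = r*wL = 0.09*5.3 = 0.477 m/s
v = (vR+vL)/2 = 0.6165 m/s
omega = (vR-vL)/L = 0.558 rad/s
linear velocity = 0.6165 m/s


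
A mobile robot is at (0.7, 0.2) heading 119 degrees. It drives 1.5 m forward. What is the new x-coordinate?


x_new = x0 + d*cos(theta)
= 0.7 + 1.5*cos(119)
= 0.7 + -0.7272
= -0.0272


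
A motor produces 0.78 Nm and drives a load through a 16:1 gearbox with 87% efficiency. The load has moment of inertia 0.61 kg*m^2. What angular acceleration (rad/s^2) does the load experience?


tau_out = tau_motor * N * eta
= 0.78 * 16 * 0.87 = 10.8576 Nm
alpha = tau_out / I = 10.8576 / 0.61
= 17.7993 rad/s^2


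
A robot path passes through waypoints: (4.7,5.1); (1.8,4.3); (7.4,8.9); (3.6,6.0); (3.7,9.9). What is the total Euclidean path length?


Segment lengths:
  seg1 = sqrt((-2.9)^2 + (-0.8)^2) = 3.0083
  seg2 = sqrt((5.6)^2 + (4.6)^2) = 7.2471
  seg3 = sqrt((-3.8)^2 + (-2.9)^2) = 4.7802
  seg4 = sqrt((0.1)^2 + (3.9)^2) = 3.9013
Total = 18.9368


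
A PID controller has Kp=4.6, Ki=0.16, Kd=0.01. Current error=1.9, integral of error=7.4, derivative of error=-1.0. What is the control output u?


u = Kp*e + Ki*int(e) + Kd*de/dt
= 4.6*1.9 + 0.16*7.4 + 0.01*(-1.0)
= 8.74 + 1.184 + -0.01
= 9.914


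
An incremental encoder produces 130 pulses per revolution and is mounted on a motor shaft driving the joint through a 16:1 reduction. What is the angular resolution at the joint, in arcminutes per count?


counts per rev = 130
effective counts at joint = 130 * 16 = 2080
resolution = 360*60 / 2080
= 10.3846 arcmin/count


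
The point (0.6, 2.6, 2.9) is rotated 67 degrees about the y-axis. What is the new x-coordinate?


Rotation about y-axis: x' = x*cos(theta) + z*sin(theta)
= 0.6 * 0.3907 + 2.9 * 0.9205
= 2.9039


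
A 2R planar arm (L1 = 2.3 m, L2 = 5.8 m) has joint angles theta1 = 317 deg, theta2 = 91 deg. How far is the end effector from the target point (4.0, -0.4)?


End effector via forward kinematics:
x = L1*cos(t1) + L2*cos(t1+t2) = 5.5631
y = L1*sin(t1) + L2*sin(t1+t2) = 2.7416
Distance to target:
d = sqrt((4.0 - 5.5631)^2 + (-0.4 - 2.7416)^2)
= sqrt(2.4432 + 9.8699)
= 3.509 m


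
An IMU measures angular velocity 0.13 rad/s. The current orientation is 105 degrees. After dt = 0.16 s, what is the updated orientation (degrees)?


delta_theta = w * dt = 0.13 * 0.16 = 0.0208 rad
= 1.1918 deg
theta_new = 105 + 1.1918 = 106.1918 deg


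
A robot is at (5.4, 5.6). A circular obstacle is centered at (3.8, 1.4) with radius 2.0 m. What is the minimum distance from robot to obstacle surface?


center_dist = sqrt((5.4-3.8)^2 + (5.6-1.4)^2)
= sqrt(2.56 + 17.64)
= 4.4944
min_dist = center_dist - radius = 4.4944 - 2.0 = 2.4944 m
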